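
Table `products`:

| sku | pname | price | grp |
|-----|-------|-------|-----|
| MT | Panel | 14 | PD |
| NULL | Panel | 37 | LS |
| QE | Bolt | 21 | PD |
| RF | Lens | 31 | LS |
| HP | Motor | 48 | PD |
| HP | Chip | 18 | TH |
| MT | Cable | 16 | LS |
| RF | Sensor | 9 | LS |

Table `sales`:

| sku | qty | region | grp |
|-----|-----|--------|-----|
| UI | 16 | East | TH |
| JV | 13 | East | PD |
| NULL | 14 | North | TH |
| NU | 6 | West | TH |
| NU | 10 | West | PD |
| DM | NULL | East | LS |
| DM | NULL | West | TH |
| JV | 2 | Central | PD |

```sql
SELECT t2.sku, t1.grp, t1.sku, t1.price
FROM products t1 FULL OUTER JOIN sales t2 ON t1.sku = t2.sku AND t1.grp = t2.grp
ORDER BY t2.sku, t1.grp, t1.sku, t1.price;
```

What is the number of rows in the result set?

FULL OUTER JOIN keeps every row from both sides; unmatched rows get NULL for the other side's columns.
Matching on t1.sku = t2.sku AND t1.grp = t2.grp. A NULL in a compared column never satisfies the condition.
Matched pairs: 0; unmatched t1 rows kept: 8; unmatched t2 rows kept: 8.
Total: 0 matched + 16 padded = 16 rows.

16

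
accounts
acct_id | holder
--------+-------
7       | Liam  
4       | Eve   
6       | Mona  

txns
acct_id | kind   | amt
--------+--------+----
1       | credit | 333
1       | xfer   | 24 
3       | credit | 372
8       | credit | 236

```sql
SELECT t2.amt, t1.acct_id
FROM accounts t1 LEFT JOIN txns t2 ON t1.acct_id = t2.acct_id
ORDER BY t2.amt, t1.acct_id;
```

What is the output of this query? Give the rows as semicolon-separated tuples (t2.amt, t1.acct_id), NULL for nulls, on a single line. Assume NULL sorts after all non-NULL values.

(NULL, 4); (NULL, 6); (NULL, 7)

LEFT JOIN keeps every row from `accounts`; unmatched rows get NULL for `txns`'s columns.
Matching on t1.acct_id = t2.acct_id.
Matched pairs: 0; unmatched t1 rows kept: 3.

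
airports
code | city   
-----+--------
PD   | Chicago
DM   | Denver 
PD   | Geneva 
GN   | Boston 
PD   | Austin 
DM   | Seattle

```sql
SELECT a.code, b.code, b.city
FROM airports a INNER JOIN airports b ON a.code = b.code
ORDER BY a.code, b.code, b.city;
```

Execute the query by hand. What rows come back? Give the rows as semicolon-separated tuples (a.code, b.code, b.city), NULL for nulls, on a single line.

INNER JOIN keeps only pairs where the ON condition holds.
Matching on a.code = b.code.
- code=PD: 3 matching b row(s), so 3 row(s) emitted.
- code=DM: 2 matching b row(s), so 2 row(s) emitted.
- code=PD: 3 matching b row(s), so 3 row(s) emitted.
- code=GN: 1 matching b row(s), so 1 row(s) emitted.
- code=PD: 3 matching b row(s), so 3 row(s) emitted.
- code=DM: 2 matching b row(s), so 2 row(s) emitted.

(DM, DM, Denver); (DM, DM, Denver); (DM, DM, Seattle); (DM, DM, Seattle); (GN, GN, Boston); (PD, PD, Austin); (PD, PD, Austin); (PD, PD, Austin); (PD, PD, Chicago); (PD, PD, Chicago); (PD, PD, Chicago); (PD, PD, Geneva); (PD, PD, Geneva); (PD, PD, Geneva)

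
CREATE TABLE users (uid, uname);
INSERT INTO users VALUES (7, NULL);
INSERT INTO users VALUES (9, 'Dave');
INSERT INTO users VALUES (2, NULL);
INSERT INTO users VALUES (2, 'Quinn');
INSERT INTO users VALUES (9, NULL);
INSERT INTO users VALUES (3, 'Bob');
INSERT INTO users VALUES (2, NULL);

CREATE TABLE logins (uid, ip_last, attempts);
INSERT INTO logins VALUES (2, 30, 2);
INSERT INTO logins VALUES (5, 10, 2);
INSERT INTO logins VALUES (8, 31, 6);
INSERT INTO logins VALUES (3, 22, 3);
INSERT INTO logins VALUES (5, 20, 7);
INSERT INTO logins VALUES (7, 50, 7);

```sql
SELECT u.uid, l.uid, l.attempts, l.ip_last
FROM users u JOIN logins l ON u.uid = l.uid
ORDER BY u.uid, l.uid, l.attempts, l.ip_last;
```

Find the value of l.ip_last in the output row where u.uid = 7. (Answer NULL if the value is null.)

50

INNER JOIN keeps only pairs where the ON condition holds.
Matching on u.uid = l.uid.
Matched pairs: 5.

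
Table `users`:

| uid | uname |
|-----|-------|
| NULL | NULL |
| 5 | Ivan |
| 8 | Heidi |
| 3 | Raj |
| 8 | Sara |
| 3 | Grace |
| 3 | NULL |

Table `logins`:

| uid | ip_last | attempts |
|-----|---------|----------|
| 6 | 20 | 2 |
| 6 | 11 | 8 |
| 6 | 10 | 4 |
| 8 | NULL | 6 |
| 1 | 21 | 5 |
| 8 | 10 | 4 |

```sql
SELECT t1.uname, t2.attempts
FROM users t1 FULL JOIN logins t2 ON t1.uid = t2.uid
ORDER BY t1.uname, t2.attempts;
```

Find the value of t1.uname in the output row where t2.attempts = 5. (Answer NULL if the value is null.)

FULL OUTER JOIN keeps every row from both sides; unmatched rows get NULL for the other side's columns.
Matching on t1.uid = t2.uid. A NULL in a compared column never satisfies the condition.
Matched pairs: 4; unmatched t1 rows kept: 5; unmatched t2 rows kept: 4.

NULL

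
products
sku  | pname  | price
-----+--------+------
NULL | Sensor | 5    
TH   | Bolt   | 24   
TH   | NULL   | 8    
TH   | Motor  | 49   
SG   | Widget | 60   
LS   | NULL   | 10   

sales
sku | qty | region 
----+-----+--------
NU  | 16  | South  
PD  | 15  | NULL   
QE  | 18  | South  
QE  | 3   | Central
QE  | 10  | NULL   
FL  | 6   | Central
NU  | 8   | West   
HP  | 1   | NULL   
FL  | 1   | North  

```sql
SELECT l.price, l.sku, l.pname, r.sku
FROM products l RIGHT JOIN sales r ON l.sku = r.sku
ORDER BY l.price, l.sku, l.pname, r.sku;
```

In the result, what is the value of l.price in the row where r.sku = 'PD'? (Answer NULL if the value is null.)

RIGHT JOIN keeps every row from `sales`; unmatched rows get NULL for `products`'s columns.
Matching on l.sku = r.sku. A NULL in a compared column never satisfies the condition.
- l row (sku=NULL): no match.
- l row (sku=TH): no match.
- l row (sku=TH): no match.
- l row (sku=TH): no match.
- l row (sku=SG): no match.
- l row (sku=LS): no match.
- plus 9 unmatched r row(s), each kept with NULL l columns.

NULL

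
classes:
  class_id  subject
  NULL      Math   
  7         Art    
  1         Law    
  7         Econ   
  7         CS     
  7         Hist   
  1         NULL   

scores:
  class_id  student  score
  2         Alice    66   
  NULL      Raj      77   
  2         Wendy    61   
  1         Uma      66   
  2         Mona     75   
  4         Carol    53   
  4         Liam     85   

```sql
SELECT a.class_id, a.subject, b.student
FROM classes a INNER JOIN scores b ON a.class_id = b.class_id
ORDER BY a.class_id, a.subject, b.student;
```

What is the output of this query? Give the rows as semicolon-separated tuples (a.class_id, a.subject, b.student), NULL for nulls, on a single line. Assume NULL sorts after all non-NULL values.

(1, Law, Uma); (1, NULL, Uma)

INNER JOIN keeps only pairs where the ON condition holds.
Matching on a.class_id = b.class_id. A NULL in a compared column never satisfies the condition.
- class_id=NULL: no matching b row, dropped.
- class_id=7: no matching b row, dropped.
- class_id=1: 1 matching b row(s), so 1 row(s) emitted.
- class_id=7: no matching b row, dropped.
- class_id=7: no matching b row, dropped.
- class_id=7: no matching b row, dropped.
- class_id=1: 1 matching b row(s), so 1 row(s) emitted.
After projecting and ordering:
a.class_id | a.subject | b.student
1 | Law | Uma
1 | NULL | Uma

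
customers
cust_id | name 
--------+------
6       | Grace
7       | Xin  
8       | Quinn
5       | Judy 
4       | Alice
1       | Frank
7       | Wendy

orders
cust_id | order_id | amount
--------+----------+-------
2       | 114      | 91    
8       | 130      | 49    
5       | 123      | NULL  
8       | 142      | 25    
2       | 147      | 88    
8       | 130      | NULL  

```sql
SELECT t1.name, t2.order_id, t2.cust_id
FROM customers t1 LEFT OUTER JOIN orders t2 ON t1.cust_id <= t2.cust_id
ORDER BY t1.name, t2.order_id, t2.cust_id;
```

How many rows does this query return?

26

LEFT JOIN keeps every row from `customers`; unmatched rows get NULL for `orders`'s columns.
Matching on t1.cust_id <= t2.cust_id.
- t1 row (cust_id=6): matches 3 t2 row(s) → 3 output row(s).
- t1 row (cust_id=7): matches 3 t2 row(s) → 3 output row(s).
- t1 row (cust_id=8): matches 3 t2 row(s) → 3 output row(s).
- t1 row (cust_id=5): matches 4 t2 row(s) → 4 output row(s).
- t1 row (cust_id=4): matches 4 t2 row(s) → 4 output row(s).
- t1 row (cust_id=1): matches 6 t2 row(s) → 6 output row(s).
- t1 row (cust_id=7): matches 3 t2 row(s) → 3 output row(s).
Total: 26 rows.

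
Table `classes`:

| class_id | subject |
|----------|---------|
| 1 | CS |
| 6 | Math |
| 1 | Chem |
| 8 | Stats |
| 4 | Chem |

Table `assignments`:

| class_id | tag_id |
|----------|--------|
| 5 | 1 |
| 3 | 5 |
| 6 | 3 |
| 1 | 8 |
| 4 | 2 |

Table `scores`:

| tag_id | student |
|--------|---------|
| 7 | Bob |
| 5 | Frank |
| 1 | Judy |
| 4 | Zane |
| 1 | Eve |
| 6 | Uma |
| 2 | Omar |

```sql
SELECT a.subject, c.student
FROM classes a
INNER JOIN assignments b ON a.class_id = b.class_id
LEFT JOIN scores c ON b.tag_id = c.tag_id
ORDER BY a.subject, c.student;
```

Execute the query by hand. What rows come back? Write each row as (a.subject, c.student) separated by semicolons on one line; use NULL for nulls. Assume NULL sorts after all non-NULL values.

Joins associate left-to-right: classes INNER JOIN assignments on class_id gives 4 intermediate row(s).
Then LEFT JOIN `scores c` on tag_id: each of those 4 rows is kept; rows whose b.tag_id has no match in c get NULL for c's columns.

(CS, NULL); (Chem, Omar); (Chem, NULL); (Math, NULL)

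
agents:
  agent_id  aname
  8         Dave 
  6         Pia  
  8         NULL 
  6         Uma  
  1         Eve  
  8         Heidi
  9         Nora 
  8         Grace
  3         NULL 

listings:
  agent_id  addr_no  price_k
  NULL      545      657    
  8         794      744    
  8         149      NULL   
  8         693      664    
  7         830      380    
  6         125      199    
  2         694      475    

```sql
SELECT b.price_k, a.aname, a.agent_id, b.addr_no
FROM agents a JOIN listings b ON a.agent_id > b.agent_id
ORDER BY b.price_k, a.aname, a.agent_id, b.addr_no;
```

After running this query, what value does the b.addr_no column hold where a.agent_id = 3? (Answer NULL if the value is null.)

694

INNER JOIN keeps only pairs where the ON condition holds.
Matching on a.agent_id > b.agent_id. A NULL in a compared column never satisfies the condition.
Matched pairs: 21.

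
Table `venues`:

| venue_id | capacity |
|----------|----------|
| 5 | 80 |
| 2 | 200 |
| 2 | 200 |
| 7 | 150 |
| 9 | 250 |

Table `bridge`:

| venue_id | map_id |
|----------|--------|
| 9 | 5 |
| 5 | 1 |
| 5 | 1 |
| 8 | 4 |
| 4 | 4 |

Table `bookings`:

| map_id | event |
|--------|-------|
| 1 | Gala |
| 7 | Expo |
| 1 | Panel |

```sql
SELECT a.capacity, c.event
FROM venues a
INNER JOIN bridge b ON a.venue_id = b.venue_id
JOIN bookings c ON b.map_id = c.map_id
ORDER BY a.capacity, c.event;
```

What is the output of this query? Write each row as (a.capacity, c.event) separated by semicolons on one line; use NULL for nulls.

(80, Gala); (80, Gala); (80, Panel); (80, Panel)

Joins associate left-to-right: venues INNER JOIN bridge on venue_id gives 3 intermediate row(s).
Then INNER JOIN `bookings c` on map_id: keep only rows whose b.map_id appears in c.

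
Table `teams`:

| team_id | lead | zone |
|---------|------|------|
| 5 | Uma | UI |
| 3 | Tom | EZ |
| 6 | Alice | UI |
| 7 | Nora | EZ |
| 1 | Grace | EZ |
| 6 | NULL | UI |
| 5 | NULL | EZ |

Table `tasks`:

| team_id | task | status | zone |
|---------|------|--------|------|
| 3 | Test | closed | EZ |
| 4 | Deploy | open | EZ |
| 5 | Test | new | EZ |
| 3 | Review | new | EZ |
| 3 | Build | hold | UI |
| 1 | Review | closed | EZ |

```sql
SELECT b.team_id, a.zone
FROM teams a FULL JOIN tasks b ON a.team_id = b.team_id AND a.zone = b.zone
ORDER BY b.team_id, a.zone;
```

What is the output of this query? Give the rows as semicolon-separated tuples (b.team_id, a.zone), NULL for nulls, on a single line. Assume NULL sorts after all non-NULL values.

(1, EZ); (3, EZ); (3, EZ); (3, NULL); (4, NULL); (5, EZ); (NULL, EZ); (NULL, UI); (NULL, UI); (NULL, UI)

FULL OUTER JOIN keeps every row from both sides; unmatched rows get NULL for the other side's columns.
Matching on a.team_id = b.team_id AND a.zone = b.zone.
- a row (team_id=5, zone=UI): no match → kept, b columns NULL.
- a row (team_id=3, zone=EZ): matches 2 b row(s) → 2 output row(s).
- a row (team_id=6, zone=UI): no match → kept, b columns NULL.
- a row (team_id=7, zone=EZ): no match → kept, b columns NULL.
- a row (team_id=1, zone=EZ): matches 1 b row(s) → 1 output row(s).
- a row (team_id=6, zone=UI): no match → kept, b columns NULL.
- a row (team_id=5, zone=EZ): matches 1 b row(s) → 1 output row(s).
- 2 row(s) from b found no a partner → padded with NULL.
After projecting and ordering:
b.team_id | a.zone
1 | EZ
3 | EZ
3 | EZ
3 | NULL
4 | NULL
5 | EZ
NULL | EZ
NULL | UI
NULL | UI
NULL | UI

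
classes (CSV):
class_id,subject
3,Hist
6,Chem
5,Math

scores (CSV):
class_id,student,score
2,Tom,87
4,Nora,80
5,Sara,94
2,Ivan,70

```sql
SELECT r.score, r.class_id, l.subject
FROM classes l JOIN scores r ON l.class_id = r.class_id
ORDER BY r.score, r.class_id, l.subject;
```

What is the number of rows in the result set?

1

INNER JOIN keeps only pairs where the ON condition holds.
Matching on l.class_id = r.class_id.
- l row (class_id=3): no match → dropped.
- l row (class_id=6): no match → dropped.
- l row (class_id=5): matches 1 r row(s) → 1 output row(s).
Total: 1 rows.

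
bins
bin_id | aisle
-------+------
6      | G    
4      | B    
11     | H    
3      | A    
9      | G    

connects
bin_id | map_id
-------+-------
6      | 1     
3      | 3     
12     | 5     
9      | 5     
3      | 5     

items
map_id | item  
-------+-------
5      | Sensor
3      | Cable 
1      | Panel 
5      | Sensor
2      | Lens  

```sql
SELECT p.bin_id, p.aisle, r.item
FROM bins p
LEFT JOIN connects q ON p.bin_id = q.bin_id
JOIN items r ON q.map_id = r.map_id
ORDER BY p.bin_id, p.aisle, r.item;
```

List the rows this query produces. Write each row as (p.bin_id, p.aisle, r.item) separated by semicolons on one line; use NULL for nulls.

(3, A, Cable); (3, A, Sensor); (3, A, Sensor); (6, G, Panel); (9, G, Sensor); (9, G, Sensor)

Joins associate left-to-right: bins LEFT JOIN connects on bin_id gives 6 intermediate row(s).
Then INNER JOIN `items r` on map_id: keep only rows whose q.map_id appears in r.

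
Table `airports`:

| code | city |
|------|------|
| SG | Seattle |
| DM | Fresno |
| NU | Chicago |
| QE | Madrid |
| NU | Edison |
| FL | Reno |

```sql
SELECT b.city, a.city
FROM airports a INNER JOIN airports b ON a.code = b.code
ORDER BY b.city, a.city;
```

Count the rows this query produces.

8

INNER JOIN keeps only pairs where the ON condition holds.
Matching on a.code = b.code.
- a[0] code=SG → 1 match(es) in b → 1 row(s).
- a[1] code=DM → 1 match(es) in b → 1 row(s).
- a[2] code=NU → 2 match(es) in b → 2 row(s).
- a[3] code=QE → 1 match(es) in b → 1 row(s).
- a[4] code=NU → 2 match(es) in b → 2 row(s).
- a[5] code=FL → 1 match(es) in b → 1 row(s).
Total: 8 rows.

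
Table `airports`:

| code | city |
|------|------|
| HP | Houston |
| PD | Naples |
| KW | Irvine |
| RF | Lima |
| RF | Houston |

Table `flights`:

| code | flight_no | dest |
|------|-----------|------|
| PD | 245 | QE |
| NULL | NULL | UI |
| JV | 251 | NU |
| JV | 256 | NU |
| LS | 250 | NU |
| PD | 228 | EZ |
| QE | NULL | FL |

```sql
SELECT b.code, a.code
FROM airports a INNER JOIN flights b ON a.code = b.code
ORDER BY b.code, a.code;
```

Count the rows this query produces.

2

INNER JOIN keeps only pairs where the ON condition holds.
Matching on a.code = b.code. A NULL in a compared column never satisfies the condition.
Matched pairs: 2.
Total: 2 rows.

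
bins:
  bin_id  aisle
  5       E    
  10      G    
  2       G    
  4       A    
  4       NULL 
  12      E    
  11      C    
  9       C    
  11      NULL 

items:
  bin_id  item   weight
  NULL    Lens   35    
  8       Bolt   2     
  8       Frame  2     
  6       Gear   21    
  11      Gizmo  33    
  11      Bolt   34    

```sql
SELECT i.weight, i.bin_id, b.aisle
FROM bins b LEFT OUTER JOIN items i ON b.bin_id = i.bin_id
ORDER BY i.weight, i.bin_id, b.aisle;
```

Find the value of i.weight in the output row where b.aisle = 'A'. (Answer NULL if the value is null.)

NULL

LEFT JOIN keeps every row from `bins`; unmatched rows get NULL for `items`'s columns.
Matching on b.bin_id = i.bin_id. A NULL in a compared column never satisfies the condition.
- bin_id=5: no i row matches, row kept with i columns NULL.
- bin_id=10: no i row matches, row kept with i columns NULL.
- bin_id=2: no i row matches, row kept with i columns NULL.
- bin_id=4: no i row matches, row kept with i columns NULL.
- bin_id=4: no i row matches, row kept with i columns NULL.
- bin_id=12: no i row matches, row kept with i columns NULL.
- bin_id=11: 2 matching i row(s), so 2 row(s) emitted.
- bin_id=9: no i row matches, row kept with i columns NULL.
- bin_id=11: 2 matching i row(s), so 2 row(s) emitted.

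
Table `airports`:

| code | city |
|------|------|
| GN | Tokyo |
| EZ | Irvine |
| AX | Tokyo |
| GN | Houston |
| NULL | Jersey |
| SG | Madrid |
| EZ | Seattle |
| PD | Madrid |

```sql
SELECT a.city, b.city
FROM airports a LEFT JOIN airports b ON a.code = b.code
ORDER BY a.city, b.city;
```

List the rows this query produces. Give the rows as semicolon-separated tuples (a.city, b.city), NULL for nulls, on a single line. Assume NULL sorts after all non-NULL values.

LEFT JOIN keeps every row from `airports a`; unmatched rows get NULL for `airports b`'s columns.
Matching on a.code = b.code. A NULL in a compared column never satisfies the condition.
- a (code=GN) pairs with 2 row(s) of b.
- a (code=EZ) pairs with 2 row(s) of b.
- a (code=AX) pairs with 1 row(s) of b.
- a (code=GN) pairs with 2 row(s) of b.
- a (code=NULL) has no partner → padded with NULL.
- a (code=SG) pairs with 1 row(s) of b.
- a (code=EZ) pairs with 2 row(s) of b.
- a (code=PD) pairs with 1 row(s) of b.

(Houston, Houston); (Houston, Tokyo); (Irvine, Irvine); (Irvine, Seattle); (Jersey, NULL); (Madrid, Madrid); (Madrid, Madrid); (Seattle, Irvine); (Seattle, Seattle); (Tokyo, Houston); (Tokyo, Tokyo); (Tokyo, Tokyo)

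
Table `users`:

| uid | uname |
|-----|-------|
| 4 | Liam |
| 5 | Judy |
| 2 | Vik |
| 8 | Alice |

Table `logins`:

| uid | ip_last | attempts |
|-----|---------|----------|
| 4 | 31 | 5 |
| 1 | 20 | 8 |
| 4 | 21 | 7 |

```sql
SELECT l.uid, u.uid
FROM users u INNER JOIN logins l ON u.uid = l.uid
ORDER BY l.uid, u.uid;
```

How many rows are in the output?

INNER JOIN keeps only pairs where the ON condition holds.
Matching on u.uid = l.uid.
- u[0] uid=4 → 2 match(es) in l → 2 row(s).
- u[1] uid=5 → no match; dropped.
- u[2] uid=2 → no match; dropped.
- u[3] uid=8 → no match; dropped.
Total: 2 rows.

2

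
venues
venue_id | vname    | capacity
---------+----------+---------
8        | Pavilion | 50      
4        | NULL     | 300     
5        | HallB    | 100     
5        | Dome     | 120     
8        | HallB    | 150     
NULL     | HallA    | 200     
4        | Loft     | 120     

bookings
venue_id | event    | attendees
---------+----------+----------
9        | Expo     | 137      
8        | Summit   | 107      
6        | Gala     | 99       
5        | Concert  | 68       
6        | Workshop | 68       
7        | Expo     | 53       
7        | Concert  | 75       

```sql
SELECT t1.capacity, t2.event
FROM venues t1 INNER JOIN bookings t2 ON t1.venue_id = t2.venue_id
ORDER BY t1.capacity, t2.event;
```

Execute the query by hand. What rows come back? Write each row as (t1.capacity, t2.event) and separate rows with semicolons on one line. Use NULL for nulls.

INNER JOIN keeps only pairs where the ON condition holds.
Matching on t1.venue_id = t2.venue_id. A NULL in a compared column never satisfies the condition.
Matched pairs: 4.

(50, Summit); (100, Concert); (120, Concert); (150, Summit)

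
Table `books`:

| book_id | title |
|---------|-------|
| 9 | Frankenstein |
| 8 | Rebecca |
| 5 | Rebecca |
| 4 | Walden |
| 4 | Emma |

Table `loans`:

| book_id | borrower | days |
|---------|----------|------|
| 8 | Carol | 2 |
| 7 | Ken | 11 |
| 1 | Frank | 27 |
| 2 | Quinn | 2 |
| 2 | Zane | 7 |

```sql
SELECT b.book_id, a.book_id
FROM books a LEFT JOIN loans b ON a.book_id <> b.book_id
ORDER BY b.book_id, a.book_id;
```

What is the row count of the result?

LEFT JOIN keeps every row from `books`; unmatched rows get NULL for `loans`'s columns.
Matching on a.book_id <> b.book_id.
- book_id=9: 5 matching b row(s), so 5 row(s) emitted.
- book_id=8: 4 matching b row(s), so 4 row(s) emitted.
- book_id=5: 5 matching b row(s), so 5 row(s) emitted.
- book_id=4: 5 matching b row(s), so 5 row(s) emitted.
- book_id=4: 5 matching b row(s), so 5 row(s) emitted.
Total: 24 rows.

24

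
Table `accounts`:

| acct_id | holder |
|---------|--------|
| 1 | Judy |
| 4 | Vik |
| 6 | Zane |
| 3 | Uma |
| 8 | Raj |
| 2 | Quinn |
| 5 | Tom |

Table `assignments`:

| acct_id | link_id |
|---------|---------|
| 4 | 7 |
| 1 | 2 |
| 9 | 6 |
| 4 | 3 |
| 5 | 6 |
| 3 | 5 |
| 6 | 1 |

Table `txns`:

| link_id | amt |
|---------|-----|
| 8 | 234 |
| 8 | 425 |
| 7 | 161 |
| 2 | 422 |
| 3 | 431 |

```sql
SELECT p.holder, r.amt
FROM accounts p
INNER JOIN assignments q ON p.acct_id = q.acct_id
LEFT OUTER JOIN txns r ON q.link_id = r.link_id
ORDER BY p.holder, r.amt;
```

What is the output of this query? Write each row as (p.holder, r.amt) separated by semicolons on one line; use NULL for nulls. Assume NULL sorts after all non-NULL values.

Evaluate left to right. First `accounts p INNER JOIN assignments q` on acct_id: 6 row(s).
Then LEFT JOIN `txns r` on link_id: each of those 6 rows is kept; rows whose q.link_id has no match in r get NULL for r's columns.

(Judy, 422); (Tom, NULL); (Uma, NULL); (Vik, 161); (Vik, 431); (Zane, NULL)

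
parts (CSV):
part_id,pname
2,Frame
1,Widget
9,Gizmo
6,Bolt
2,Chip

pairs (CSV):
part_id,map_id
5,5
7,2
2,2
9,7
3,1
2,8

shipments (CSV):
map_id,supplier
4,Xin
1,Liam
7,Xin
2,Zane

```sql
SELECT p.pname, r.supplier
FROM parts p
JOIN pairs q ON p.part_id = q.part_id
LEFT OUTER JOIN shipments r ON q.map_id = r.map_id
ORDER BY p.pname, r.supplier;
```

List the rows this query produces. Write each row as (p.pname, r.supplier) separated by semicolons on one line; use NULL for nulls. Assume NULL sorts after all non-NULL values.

(Chip, Zane); (Chip, NULL); (Frame, Zane); (Frame, NULL); (Gizmo, Xin)

Evaluate left to right. First `parts p INNER JOIN pairs q` on part_id: 5 row(s).
Then LEFT JOIN `shipments r` on map_id: each of those 5 rows is kept; rows whose q.map_id has no match in r get NULL for r's columns.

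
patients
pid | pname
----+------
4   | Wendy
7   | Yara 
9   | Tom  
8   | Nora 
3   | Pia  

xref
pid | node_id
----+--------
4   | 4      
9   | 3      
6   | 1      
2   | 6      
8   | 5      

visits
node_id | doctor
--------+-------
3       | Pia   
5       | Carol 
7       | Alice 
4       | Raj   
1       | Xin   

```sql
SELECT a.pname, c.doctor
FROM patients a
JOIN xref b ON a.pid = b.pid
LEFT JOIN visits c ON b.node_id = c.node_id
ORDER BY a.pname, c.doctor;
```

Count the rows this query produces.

Evaluate left to right. First `patients a INNER JOIN xref b` on pid: 3 row(s).
Then LEFT JOIN `visits c` on node_id: each of those 3 rows is kept; rows whose b.node_id has no match in c get NULL for c's columns.
Result: 3 row(s).

3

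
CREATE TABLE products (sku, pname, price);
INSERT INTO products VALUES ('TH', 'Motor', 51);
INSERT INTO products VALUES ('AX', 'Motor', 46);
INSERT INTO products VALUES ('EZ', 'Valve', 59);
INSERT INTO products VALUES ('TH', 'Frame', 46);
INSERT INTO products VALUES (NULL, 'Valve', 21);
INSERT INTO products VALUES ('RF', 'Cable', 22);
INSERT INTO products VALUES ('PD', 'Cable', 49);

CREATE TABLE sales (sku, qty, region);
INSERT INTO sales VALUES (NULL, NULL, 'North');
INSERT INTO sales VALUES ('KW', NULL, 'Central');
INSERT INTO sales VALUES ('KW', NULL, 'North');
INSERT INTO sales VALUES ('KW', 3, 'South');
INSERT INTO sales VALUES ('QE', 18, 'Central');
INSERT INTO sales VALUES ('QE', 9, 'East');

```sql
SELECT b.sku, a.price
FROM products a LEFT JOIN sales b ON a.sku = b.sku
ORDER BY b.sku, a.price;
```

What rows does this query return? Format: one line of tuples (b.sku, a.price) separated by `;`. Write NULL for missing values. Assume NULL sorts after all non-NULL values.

(NULL, 21); (NULL, 22); (NULL, 46); (NULL, 46); (NULL, 49); (NULL, 51); (NULL, 59)

LEFT JOIN keeps every row from `products`; unmatched rows get NULL for `sales`'s columns.
Matching on a.sku = b.sku. A NULL in a compared column never satisfies the condition.
- a[0] sku=TH → no match; kept with NULLs on the b side.
- a[1] sku=AX → no match; kept with NULLs on the b side.
- a[2] sku=EZ → no match; kept with NULLs on the b side.
- a[3] sku=TH → no match; kept with NULLs on the b side.
- a[4] sku=NULL → no match; kept with NULLs on the b side.
- a[5] sku=RF → no match; kept with NULLs on the b side.
- a[6] sku=PD → no match; kept with NULLs on the b side.
After projecting and ordering:
b.sku | a.price
NULL | 21
NULL | 22
NULL | 46
NULL | 46
NULL | 49
NULL | 51
NULL | 59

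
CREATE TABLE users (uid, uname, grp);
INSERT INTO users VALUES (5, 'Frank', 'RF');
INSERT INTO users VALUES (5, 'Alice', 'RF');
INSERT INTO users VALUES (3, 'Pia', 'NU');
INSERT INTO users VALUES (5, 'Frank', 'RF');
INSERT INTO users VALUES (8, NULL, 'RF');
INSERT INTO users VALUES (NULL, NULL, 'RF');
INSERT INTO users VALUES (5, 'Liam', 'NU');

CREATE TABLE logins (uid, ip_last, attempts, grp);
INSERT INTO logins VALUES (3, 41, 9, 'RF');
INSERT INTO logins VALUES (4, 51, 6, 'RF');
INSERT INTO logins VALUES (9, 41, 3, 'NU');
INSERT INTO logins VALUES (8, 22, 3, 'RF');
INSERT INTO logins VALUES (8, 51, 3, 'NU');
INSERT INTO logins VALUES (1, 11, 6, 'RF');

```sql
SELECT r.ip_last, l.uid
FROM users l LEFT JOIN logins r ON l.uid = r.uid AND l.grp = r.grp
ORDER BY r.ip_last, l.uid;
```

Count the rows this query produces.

7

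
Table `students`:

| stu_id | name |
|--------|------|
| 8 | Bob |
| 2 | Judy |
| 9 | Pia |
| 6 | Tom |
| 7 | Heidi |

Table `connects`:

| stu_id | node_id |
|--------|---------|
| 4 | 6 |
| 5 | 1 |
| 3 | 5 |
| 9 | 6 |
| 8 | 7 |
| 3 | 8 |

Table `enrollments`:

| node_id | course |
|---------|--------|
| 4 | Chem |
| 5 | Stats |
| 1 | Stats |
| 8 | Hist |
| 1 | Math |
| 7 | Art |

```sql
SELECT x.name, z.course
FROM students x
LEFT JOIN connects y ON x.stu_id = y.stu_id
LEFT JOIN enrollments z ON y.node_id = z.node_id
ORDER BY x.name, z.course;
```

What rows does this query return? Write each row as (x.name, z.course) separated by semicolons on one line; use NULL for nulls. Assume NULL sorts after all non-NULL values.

(Bob, Art); (Heidi, NULL); (Judy, NULL); (Pia, NULL); (Tom, NULL)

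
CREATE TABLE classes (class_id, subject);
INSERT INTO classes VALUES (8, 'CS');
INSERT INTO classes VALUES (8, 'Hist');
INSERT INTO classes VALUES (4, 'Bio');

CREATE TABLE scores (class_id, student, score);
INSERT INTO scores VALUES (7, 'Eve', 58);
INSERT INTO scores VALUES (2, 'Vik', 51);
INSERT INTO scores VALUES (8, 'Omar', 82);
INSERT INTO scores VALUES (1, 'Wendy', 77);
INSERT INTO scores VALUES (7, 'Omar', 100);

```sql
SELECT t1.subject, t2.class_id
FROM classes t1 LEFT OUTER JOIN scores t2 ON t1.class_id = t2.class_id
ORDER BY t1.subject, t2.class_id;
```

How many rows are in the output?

3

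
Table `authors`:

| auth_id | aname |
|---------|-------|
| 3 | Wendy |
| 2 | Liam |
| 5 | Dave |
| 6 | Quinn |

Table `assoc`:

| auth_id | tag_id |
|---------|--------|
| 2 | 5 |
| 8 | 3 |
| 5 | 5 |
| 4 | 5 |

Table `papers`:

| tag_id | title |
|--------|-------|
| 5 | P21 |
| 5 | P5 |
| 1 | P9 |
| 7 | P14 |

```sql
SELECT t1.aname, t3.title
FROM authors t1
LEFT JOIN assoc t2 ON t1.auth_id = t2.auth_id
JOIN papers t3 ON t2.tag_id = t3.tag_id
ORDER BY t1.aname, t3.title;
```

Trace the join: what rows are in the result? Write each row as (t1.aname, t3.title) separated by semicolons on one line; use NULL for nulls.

Evaluate left to right. First `authors t1 LEFT JOIN assoc t2` on auth_id: 4 row(s).
Then INNER JOIN `papers t3` on tag_id: keep only rows whose t2.tag_id appears in t3.

(Dave, P21); (Dave, P5); (Liam, P21); (Liam, P5)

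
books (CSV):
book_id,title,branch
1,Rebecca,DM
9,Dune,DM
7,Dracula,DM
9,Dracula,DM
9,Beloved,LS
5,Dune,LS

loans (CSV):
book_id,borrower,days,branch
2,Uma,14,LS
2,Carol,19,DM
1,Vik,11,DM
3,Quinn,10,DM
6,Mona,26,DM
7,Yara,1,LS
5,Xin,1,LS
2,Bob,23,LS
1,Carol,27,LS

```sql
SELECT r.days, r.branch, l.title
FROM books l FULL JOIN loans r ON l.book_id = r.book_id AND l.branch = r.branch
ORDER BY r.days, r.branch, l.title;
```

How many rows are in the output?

13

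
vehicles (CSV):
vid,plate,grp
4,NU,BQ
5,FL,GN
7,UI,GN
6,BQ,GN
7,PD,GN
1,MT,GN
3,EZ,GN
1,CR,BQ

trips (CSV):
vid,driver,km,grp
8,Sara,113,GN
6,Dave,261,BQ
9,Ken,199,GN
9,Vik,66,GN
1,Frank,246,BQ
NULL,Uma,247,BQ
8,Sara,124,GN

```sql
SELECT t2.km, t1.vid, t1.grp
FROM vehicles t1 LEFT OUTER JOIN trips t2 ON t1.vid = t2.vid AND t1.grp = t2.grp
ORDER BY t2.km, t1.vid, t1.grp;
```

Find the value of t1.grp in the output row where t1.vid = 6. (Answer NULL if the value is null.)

LEFT JOIN keeps every row from `vehicles`; unmatched rows get NULL for `trips`'s columns.
Matching on t1.vid = t2.vid AND t1.grp = t2.grp. A NULL in a compared column never satisfies the condition.
Matched pairs: 1; unmatched t1 rows kept: 7.

GN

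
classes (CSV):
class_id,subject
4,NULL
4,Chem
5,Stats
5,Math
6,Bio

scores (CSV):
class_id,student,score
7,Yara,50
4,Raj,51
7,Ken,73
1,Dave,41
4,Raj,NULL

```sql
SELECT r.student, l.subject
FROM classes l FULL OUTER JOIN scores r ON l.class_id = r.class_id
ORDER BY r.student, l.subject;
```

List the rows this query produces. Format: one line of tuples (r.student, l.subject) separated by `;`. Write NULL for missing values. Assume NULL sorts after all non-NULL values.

FULL OUTER JOIN keeps every row from both sides; unmatched rows get NULL for the other side's columns.
Matching on l.class_id = r.class_id.
- l (class_id=4) pairs with 2 row(s) of r.
- l (class_id=4) pairs with 2 row(s) of r.
- l (class_id=5) has no partner → padded with NULL.
- l (class_id=5) has no partner → padded with NULL.
- l (class_id=6) has no partner → padded with NULL.
- plus 3 unmatched r row(s), each kept with NULL l columns.
After projecting and ordering:
r.student | l.subject
Dave | NULL
Ken | NULL
Raj | Chem
Raj | Chem
Raj | NULL
Raj | NULL
Yara | NULL
NULL | Bio
NULL | Math
NULL | Stats

(Dave, NULL); (Ken, NULL); (Raj, Chem); (Raj, Chem); (Raj, NULL); (Raj, NULL); (Yara, NULL); (NULL, Bio); (NULL, Math); (NULL, Stats)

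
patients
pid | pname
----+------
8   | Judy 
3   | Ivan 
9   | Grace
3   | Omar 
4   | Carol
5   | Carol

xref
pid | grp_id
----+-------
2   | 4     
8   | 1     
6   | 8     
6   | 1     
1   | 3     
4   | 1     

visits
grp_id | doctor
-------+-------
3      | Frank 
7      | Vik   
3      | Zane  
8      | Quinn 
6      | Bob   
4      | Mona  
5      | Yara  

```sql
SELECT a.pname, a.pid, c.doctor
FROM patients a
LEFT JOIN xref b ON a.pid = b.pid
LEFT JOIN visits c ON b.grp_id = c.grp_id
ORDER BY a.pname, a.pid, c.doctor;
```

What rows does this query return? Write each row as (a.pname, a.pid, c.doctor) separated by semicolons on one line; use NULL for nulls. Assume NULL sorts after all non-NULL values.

(Carol, 4, NULL); (Carol, 5, NULL); (Grace, 9, NULL); (Ivan, 3, NULL); (Judy, 8, NULL); (Omar, 3, NULL)

Step 1 — a LEFT JOIN b on pid → 6 row(s).
Then LEFT JOIN `visits c` on grp_id: each of those 6 rows is kept; rows whose b.grp_id has no match in c get NULL for c's columns.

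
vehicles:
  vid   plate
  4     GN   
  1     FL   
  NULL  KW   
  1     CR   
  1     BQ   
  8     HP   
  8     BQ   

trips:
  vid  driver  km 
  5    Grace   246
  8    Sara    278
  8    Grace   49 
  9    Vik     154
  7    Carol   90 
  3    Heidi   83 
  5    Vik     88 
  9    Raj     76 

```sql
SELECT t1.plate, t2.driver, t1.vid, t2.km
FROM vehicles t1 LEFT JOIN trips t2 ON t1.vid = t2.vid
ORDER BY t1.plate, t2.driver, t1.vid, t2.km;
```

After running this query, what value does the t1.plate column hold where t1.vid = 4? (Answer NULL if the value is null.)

LEFT JOIN keeps every row from `vehicles`; unmatched rows get NULL for `trips`'s columns.
Matching on t1.vid = t2.vid. A NULL in a compared column never satisfies the condition.
Matched pairs: 4; unmatched t1 rows kept: 5.

GN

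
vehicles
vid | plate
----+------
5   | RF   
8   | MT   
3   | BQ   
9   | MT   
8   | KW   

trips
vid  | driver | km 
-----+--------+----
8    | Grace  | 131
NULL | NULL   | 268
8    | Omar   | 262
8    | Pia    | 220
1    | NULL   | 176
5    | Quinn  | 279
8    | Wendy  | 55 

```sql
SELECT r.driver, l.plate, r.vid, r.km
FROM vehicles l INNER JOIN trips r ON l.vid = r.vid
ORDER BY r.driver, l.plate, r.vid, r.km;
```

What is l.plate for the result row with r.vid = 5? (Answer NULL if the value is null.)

RF

INNER JOIN keeps only pairs where the ON condition holds.
Matching on l.vid = r.vid. A NULL in a compared column never satisfies the condition.
- l row (vid=5): matches 1 r row(s) → 1 output row(s).
- l row (vid=8): matches 4 r row(s) → 4 output row(s).
- l row (vid=3): no match → dropped.
- l row (vid=9): no match → dropped.
- l row (vid=8): matches 4 r row(s) → 4 output row(s).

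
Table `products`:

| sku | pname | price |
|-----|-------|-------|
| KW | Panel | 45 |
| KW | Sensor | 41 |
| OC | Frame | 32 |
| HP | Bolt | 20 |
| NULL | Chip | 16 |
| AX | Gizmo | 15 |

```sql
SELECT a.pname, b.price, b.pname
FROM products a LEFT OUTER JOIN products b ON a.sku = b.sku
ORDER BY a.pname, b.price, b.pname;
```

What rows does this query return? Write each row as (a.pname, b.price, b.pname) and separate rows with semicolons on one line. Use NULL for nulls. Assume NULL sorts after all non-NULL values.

LEFT JOIN keeps every row from `products a`; unmatched rows get NULL for `products b`'s columns.
Matching on a.sku = b.sku. A NULL in a compared column never satisfies the condition.
- a row (sku=KW): matches 2 b row(s) → 2 output row(s).
- a row (sku=KW): matches 2 b row(s) → 2 output row(s).
- a row (sku=OC): matches 1 b row(s) → 1 output row(s).
- a row (sku=HP): matches 1 b row(s) → 1 output row(s).
- a row (sku=NULL): no match → kept, b columns NULL.
- a row (sku=AX): matches 1 b row(s) → 1 output row(s).
After projecting and ordering:
a.pname | b.price | b.pname
Bolt | 20 | Bolt
Chip | NULL | NULL
Frame | 32 | Frame
Gizmo | 15 | Gizmo
Panel | 41 | Sensor
Panel | 45 | Panel
Sensor | 41 | Sensor
Sensor | 45 | Panel

(Bolt, 20, Bolt); (Chip, NULL, NULL); (Frame, 32, Frame); (Gizmo, 15, Gizmo); (Panel, 41, Sensor); (Panel, 45, Panel); (Sensor, 41, Sensor); (Sensor, 45, Panel)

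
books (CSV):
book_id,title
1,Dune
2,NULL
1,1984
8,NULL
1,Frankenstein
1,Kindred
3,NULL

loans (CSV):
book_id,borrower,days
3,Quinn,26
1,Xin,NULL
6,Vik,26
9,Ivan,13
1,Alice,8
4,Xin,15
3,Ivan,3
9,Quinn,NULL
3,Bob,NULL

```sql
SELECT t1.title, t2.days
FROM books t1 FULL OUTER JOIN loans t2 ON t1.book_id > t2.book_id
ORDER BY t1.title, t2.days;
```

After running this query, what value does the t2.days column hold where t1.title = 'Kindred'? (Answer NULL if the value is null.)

FULL OUTER JOIN keeps every row from both sides; unmatched rows get NULL for the other side's columns.
Matching on t1.book_id > t2.book_id.
Matched pairs: 11; unmatched t1 rows kept: 4; unmatched t2 rows kept: 2.

NULL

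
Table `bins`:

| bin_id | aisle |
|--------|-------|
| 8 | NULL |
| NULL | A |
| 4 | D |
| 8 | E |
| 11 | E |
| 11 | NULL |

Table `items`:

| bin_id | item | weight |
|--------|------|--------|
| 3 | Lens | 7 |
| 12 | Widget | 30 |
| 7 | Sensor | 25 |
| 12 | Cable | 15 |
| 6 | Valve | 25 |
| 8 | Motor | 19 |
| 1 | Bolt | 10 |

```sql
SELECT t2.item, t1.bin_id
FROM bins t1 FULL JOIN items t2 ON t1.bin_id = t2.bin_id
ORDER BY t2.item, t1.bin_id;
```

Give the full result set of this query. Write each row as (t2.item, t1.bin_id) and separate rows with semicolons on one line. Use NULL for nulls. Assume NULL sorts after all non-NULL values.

FULL OUTER JOIN keeps every row from both sides; unmatched rows get NULL for the other side's columns.
Matching on t1.bin_id = t2.bin_id. A NULL in a compared column never satisfies the condition.
Matched pairs: 2; unmatched t1 rows kept: 4; unmatched t2 rows kept: 6.

(Bolt, NULL); (Cable, NULL); (Lens, NULL); (Motor, 8); (Motor, 8); (Sensor, NULL); (Valve, NULL); (Widget, NULL); (NULL, 4); (NULL, 11); (NULL, 11); (NULL, NULL)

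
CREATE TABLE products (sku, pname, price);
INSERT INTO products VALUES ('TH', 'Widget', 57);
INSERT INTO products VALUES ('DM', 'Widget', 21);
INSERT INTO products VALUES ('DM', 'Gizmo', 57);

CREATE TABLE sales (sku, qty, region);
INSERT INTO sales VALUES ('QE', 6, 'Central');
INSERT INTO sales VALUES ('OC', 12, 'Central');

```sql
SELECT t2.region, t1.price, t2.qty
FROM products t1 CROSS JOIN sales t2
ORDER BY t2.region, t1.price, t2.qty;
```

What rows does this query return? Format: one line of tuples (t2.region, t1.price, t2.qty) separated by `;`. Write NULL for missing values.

(Central, 21, 6); (Central, 21, 12); (Central, 57, 6); (Central, 57, 6); (Central, 57, 12); (Central, 57, 12)

CROSS JOIN pairs every row of `products` with every row of `sales`: 3 × 2 = 6 rows.
After projecting and ordering:
t2.region | t1.price | t2.qty
Central | 21 | 6
Central | 21 | 12
Central | 57 | 6
Central | 57 | 6
Central | 57 | 12
Central | 57 | 12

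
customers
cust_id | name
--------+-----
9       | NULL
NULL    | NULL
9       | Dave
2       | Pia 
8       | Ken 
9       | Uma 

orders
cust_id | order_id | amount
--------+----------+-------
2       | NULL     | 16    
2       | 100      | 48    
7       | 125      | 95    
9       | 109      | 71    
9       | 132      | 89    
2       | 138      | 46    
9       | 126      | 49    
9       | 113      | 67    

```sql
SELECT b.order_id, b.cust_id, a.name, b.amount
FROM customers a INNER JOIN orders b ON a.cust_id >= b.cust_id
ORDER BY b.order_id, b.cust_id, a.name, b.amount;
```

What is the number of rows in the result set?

31

INNER JOIN keeps only pairs where the ON condition holds.
Matching on a.cust_id >= b.cust_id. A NULL in a compared column never satisfies the condition.
- cust_id=9: 8 matching b row(s), so 8 row(s) emitted.
- cust_id=NULL: no matching b row, dropped.
- cust_id=9: 8 matching b row(s), so 8 row(s) emitted.
- cust_id=2: 3 matching b row(s), so 3 row(s) emitted.
- cust_id=8: 4 matching b row(s), so 4 row(s) emitted.
- cust_id=9: 8 matching b row(s), so 8 row(s) emitted.
Total: 31 rows.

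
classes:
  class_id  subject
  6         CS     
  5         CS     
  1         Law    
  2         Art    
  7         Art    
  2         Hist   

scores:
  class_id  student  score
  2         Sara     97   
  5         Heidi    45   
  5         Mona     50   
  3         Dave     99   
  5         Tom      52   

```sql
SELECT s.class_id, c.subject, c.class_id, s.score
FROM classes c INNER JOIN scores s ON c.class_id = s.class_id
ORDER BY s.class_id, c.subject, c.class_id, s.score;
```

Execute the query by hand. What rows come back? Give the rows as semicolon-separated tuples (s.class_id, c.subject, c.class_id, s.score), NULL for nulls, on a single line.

(2, Art, 2, 97); (2, Hist, 2, 97); (5, CS, 5, 45); (5, CS, 5, 50); (5, CS, 5, 52)

INNER JOIN keeps only pairs where the ON condition holds.
Matching on c.class_id = s.class_id.
Matched pairs: 5.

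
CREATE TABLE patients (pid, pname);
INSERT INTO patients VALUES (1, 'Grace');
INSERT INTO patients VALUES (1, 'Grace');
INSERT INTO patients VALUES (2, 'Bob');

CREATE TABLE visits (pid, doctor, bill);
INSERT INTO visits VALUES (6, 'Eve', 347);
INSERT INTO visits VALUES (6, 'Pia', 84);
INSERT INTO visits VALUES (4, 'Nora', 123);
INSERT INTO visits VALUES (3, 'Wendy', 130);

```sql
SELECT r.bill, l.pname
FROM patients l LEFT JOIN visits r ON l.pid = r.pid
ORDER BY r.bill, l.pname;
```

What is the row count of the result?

LEFT JOIN keeps every row from `patients`; unmatched rows get NULL for `visits`'s columns.
Matching on l.pid = r.pid.
- l row (pid=1): no match → kept, r columns NULL.
- l row (pid=1): no match → kept, r columns NULL.
- l row (pid=2): no match → kept, r columns NULL.
Total: 0 matched + 3 padded = 3 rows.

3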